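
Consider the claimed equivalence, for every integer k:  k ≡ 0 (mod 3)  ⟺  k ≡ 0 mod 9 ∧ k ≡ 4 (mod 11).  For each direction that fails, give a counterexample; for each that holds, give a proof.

(→) This fails: k = 0 gives 0 ≡ 0 (mod 3) but 0 ≡ 0 (mod 11), so the conjunction on the right does not hold.

(←) Conversely, if k ≡ 0 (mod 9) and k ≡ 4 (mod 11), then by the Chinese remainder theorem k ≡ 81 (mod 99). Since 81 ≡ 0 (mod 3) and 3 ∣ 99, we get k ≡ 0 (mod 3).

Only the converse holds.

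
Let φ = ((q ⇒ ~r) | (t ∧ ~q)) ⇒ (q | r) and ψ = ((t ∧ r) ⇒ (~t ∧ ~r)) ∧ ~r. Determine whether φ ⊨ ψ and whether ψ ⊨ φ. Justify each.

Neither direction holds.

(⇒) This fails. Under r = T, t = F, q = F, the left side is true but the right side is false.

(⇐) This fails. Under r = F, t = F, q = F, the left side is false but the right side is true.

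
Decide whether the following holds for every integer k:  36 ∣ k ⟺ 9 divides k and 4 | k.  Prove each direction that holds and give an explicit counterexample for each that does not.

(⇒) If 36 ∣ k, write k = 36q. Since 36 = 4·9, k = 9·(4q), so 9 ∣ k; and since 36 = 9·4, k = 4·(9q), so 4 ∣ k.

(⇐) Suppose 9 ∣ k and 4 ∣ k. Any common multiple of 9 and 4 is a multiple of their lcm; here gcd(9, 4) = 1, so lcm(9, 4) = 9·4 = 36, so 36 ∣ k.

Both directions hold; the statement is true.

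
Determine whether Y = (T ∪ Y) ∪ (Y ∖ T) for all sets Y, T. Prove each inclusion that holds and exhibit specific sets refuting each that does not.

Only the forward inclusion holds.

(⟹) Let x ∈ Y. Then either x ∈ Y and x ∉ T; or x ∈ Y ∩ T. In each case x ∈ (T ∪ Y) ∪ (Y ∖ T), so Y ⊆ (T ∪ Y) ∪ (Y ∖ T).

(⟸) This inclusion fails. Take Y = ∅, T = {1}; then 1 ∈ (T ∪ Y) ∪ (Y ∖ T) but 1 ∉ Y.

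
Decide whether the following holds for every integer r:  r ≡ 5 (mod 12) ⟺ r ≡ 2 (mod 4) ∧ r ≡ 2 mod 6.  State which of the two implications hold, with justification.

(⇒) This fails: r = 5 gives 5 ≡ 5 (mod 12) but 5 ≡ 1 (mod 4), so the conjunction on the right does not hold.

(⇐) This fails: r = 2 satisfies both congruences on the right (2 ≡ 2 mod 4 and 2 ≡ 2 mod 6) yet 2 ≡ 2 (mod 12), not 5.

Both directions fail.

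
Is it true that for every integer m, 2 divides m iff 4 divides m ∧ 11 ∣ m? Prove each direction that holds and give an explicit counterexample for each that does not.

The forward direction fails; the converse holds.

[⇐] Suppose 4 ∣ m and 11 ∣ m. Any common multiple of 4 and 11 is a multiple of their lcm; here gcd(4, 11) = 1, so lcm(4, 11) = 4·11 = 44, so 44 ∣ m. Since 2 ∣ 44, it follows that 2 ∣ m.

[⇒] This fails: take m = 2. Certainly 2 ∣ 2, but 4 ∤ 2.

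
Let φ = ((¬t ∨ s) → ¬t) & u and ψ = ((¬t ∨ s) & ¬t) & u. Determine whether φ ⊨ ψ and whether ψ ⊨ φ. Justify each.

Only the reverse direction holds.

(→) This fails. Under u = T, t = T, s = F, the left side is true but the right side is false.

(←) Assume the antecedent. If u is true, the antecedent forces (u = T, t = F, s = F) or (u = T, t = F, s = T), and ((¬t ∨ s) → ¬t) & u holds there. If u is false, the antecedent cannot hold. Either way ((¬t ∨ s) → ¬t) & u holds.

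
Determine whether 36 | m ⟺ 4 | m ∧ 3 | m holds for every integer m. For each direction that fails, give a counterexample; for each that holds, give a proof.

The forward direction holds; the converse fails.

(⟹) If 36 ∣ m, write m = 36q. Since 36 = 9·4, m = 4·(9q), so 4 ∣ m; and since 36 = 12·3, m = 3·(12q), so 3 ∣ m.

(⟸) This fails: take m = 12. Both 4 ∣ 12 and 3 ∣ 12, yet 12 is not a multiple of 36 (since 12 = 0·36 + 12), so 36 ∤ 12.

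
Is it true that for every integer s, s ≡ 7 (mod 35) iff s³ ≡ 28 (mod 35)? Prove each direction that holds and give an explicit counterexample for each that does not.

The biconditional holds.

[⇒] Suppose s ≡ 7 (mod 35). Write s = 35j + 7. Then (35j + 7)³ = 42875j³ + 25725j² + 5145j + 343 = 35(1225j³ + 735j² + 147j + 9) + 28, so s³ ≡ 28 (mod 35).

[⇐] Conversely, suppose s³ ≡ 28 (mod 35). The only residue r in {0, …, 34} with r³ ≡ 28 (mod 35) is r = 7, so s ≡ 7 (mod 35).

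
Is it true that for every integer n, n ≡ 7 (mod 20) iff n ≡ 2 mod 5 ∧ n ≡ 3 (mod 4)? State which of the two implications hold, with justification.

Both implications hold.

(⇐) If n ≡ 2 (mod 5) and n ≡ 3 (mod 4), then by the Chinese remainder theorem n ≡ 7 (mod 20). This is exactly n ≡ 7 (mod 20).

(⇒) Suppose n ≡ 7 (mod 20); write n = 20j + 7. Since 5 ∣ 20, reducing mod 5 gives n ≡ 7 ≡ 2 (mod 5); since 4 ∣ 20, reducing mod 4 gives n ≡ 7 ≡ 3 (mod 4).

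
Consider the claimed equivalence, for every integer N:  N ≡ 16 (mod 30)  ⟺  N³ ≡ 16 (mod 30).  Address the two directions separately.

(⇒) Suppose N ≡ 16 (mod 30). Write N = 30j + 16. Then (30j + 16)³ = 27000j³ + 43200j² + 23040j + 4096 = 30(900j³ + 1440j² + 768j + 136) + 16, so N³ ≡ 16 (mod 30).

(⇐) Conversely, suppose N³ ≡ 16 (mod 30). The only residue r in {0, …, 29} with r³ ≡ 16 (mod 30) is r = 16, so N ≡ 16 (mod 30).

Both directions hold; the statement is true.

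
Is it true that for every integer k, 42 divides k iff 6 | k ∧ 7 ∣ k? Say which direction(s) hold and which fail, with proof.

Both implications hold.

(→) If 42 ∣ k, write k = 42q. Since 42 = 7·6, k = 6·(7q), so 6 ∣ k; and since 42 = 6·7, k = 7·(6q), so 7 ∣ k.

(←) Suppose 6 ∣ k and 7 ∣ k. Any common multiple of 6 and 7 is a multiple of their lcm; here gcd(6, 7) = 1, so lcm(6, 7) = 6·7 = 42, so 42 ∣ k.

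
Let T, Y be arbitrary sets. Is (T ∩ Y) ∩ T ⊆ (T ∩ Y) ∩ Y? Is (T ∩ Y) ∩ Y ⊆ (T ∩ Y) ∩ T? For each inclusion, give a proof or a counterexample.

Forward inclusion. Let x ∈ (T ∩ Y) ∩ T. Then x ∈ T ∩ Y, from which x ∈ (T ∩ Y) ∩ Y.

Reverse inclusion. Let x ∈ (T ∩ Y) ∩ Y. Then x ∈ T ∩ Y, from which x ∈ (T ∩ Y) ∩ T.

The two sets are equal.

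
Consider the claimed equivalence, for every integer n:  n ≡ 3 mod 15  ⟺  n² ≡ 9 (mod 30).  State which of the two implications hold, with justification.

Both directions fail.

(⟹) This fails: take n = 18. Then 18 ≡ 3 (mod 15), but 18² = 324 ≡ 24 (mod 30), not 9.

(⟸) This fails: take n = 27. Then 27² = 729 ≡ 9 (mod 30), yet 27 ≡ 12 (mod 15), not 3.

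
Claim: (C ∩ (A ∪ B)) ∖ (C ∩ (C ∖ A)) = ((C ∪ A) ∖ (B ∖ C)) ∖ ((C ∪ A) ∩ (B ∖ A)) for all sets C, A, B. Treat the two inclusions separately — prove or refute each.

Only the forward inclusion holds.

(⟸) This inclusion fails. Take C = {1}, A = ∅, B = ∅; then 1 ∈ ((C ∪ A) ∖ (B ∖ C)) ∖ ((C ∪ A) ∩ (B ∖ A)) but 1 ∉ (C ∩ (A ∪ B)) ∖ (C ∩ (C ∖ A)).

(⟹) Let x ∈ (C ∩ (A ∪ B)) ∖ (C ∩ (C ∖ A)). Then either x ∈ C ∩ A and x ∉ B; or x ∈ C ∩ A ∩ B. In each case x ∈ ((C ∪ A) ∖ (B ∖ C)) ∖ ((C ∪ A) ∩ (B ∖ A)), so (C ∩ (A ∪ B)) ∖ (C ∩ (C ∖ A)) ⊆ ((C ∪ A) ∖ (B ∖ C)) ∖ ((C ∪ A) ∩ (B ∖ A)).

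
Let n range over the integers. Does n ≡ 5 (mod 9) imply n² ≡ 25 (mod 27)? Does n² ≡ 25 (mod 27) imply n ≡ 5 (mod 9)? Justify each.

Neither implication holds.

(→) This fails: take n = 14. Then 14 ≡ 5 (mod 9), but 14² = 196 ≡ 7 (mod 27), not 25.

(←) This fails: take n = 22. Then 22² = 484 ≡ 25 (mod 27), yet 22 ≡ 4 (mod 9), not 5.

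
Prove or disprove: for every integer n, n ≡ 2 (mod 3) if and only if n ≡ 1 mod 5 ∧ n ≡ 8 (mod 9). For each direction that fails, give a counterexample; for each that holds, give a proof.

(⇒) This fails: n = 32 gives 32 ≡ 2 (mod 3) but 32 ≡ 2 (mod 5), so the conjunction on the right does not hold.

(⇐) Conversely, if n ≡ 1 (mod 5) and n ≡ 8 (mod 9), then by the Chinese remainder theorem n ≡ 26 (mod 45). Since 26 ≡ 2 (mod 3) and 3 ∣ 45, we get n ≡ 2 (mod 3).

The forward direction fails; the converse holds.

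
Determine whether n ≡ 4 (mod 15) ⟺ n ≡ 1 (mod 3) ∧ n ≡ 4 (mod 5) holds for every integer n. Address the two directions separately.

Both directions hold.

Converse. If n ≡ 1 (mod 3) and n ≡ 4 (mod 5), then by the Chinese remainder theorem n ≡ 4 (mod 15). This is exactly n ≡ 4 (mod 15).

Forward direction. Suppose n ≡ 4 (mod 15); write n = 15j + 4. Since 3 ∣ 15, reducing mod 3 gives n ≡ 4 ≡ 1 (mod 3); since 5 ∣ 15, reducing mod 5 gives n ≡ 4 (mod 5).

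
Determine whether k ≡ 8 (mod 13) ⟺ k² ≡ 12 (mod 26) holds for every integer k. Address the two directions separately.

(→) This fails: take k = 21. Then 21 ≡ 8 (mod 13), but 21² = 441 ≡ 25 (mod 26), not 12.

(←) This fails: take k = 18. Then 18² = 324 ≡ 12 (mod 26), yet 18 ≡ 5 (mod 13), not 8.

(⇒) fails and (⇐) fails.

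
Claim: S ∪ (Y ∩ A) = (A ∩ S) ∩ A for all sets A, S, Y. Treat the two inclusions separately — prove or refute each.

Only the reverse inclusion holds.

Reverse inclusion. Let x ∈ (A ∩ S) ∩ A. Then either x ∈ A ∩ S and x ∉ Y; or x ∈ A ∩ S ∩ Y. In each case x ∈ S ∪ (Y ∩ A), so (A ∩ S) ∩ A ⊆ S ∪ (Y ∩ A).

Forward inclusion. This inclusion fails. Take A = ∅, S = {1}, Y = ∅; then 1 ∈ S ∪ (Y ∩ A) but 1 ∉ (A ∩ S) ∩ A.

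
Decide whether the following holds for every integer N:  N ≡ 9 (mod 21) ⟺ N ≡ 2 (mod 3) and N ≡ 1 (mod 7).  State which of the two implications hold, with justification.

Neither direction holds.

(⟹) This fails: N = 9 gives 9 ≡ 9 (mod 21) but 9 ≡ 0 (mod 3), so the conjunction on the right does not hold.

(⟸) This fails: N = 8 satisfies both congruences on the right (8 ≡ 2 mod 3 and 8 ≡ 1 mod 7) yet 8 ≡ 8 (mod 21), not 9.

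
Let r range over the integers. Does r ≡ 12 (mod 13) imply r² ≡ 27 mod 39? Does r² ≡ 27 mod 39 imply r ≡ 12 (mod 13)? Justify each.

(⇒) fails and (⇐) fails.

(⟹) This fails: take r = 25. Then 25 ≡ 12 (mod 13), but 25² = 625 ≡ 1 (mod 39), not 27.

(⟸) This fails: take r = 27. Then 27² = 729 ≡ 27 (mod 39), yet 27 ≡ 1 (mod 13), not 12.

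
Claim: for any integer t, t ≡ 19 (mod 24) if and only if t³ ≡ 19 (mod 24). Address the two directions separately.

Both directions hold; the statement is true.

[⇐] Suppose t³ ≡ 19 (mod 24). The only residue r in {0, …, 23} with r³ ≡ 19 (mod 24) is r = 19, so t ≡ 19 (mod 24).

[⇒] Suppose t ≡ 19 (mod 24). Write t = 24j + 19. Then (24j + 19)³ = 13824j³ + 32832j² + 25992j + 6859 = 24(576j³ + 1368j² + 1083j + 285) + 19, so t³ ≡ 19 (mod 24).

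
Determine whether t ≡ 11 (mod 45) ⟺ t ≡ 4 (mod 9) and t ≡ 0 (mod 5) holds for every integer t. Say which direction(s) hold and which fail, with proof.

(→) This fails: t = 11 gives 11 ≡ 11 (mod 45) but 11 ≡ 2 (mod 9), so the conjunction on the right does not hold.

(←) This fails: t = 40 satisfies both congruences on the right (40 ≡ 4 mod 9 and 40 ≡ 0 mod 5) yet 40 ≡ 40 (mod 45), not 11.

(⇒) fails and (⇐) fails.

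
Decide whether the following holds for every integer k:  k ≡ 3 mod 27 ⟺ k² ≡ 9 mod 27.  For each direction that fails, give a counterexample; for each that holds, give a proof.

(→) Suppose k ≡ 3 mod 27. Write k = 27j + 3. Then (27j + 3)² = 729j² + 162j + 9 = 27(27j² + 6j) + 9, so k² ≡ 9 (mod 27).

(←) This fails: take k = 6. Then 6² = 36 ≡ 9 (mod 27), yet 6 ≡ 6 (mod 27), not 3.

(⇒) holds; (⇐) fails.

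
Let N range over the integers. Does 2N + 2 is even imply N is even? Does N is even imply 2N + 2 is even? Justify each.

Not equivalent: only (⇐) holds.

(⇒) This fails: take N = 1. Then 2N + 2 = 4, which is even, yet N = 1 is odd, not even.

(⇐) Suppose N is even. Since 2 is even, 2N is even for every N, so 2N + 2 has the same parity as 2, which is even. Hence 2N + 2 is even.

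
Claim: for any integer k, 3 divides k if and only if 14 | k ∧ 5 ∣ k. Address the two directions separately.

Neither implication holds.

[⇒] This fails: take k = 3. Certainly 3 ∣ 3, but 14 ∤ 3.

[⇐] This fails: take k = 70. Both 14 ∣ 70 and 5 ∣ 70, yet 70 is not a multiple of 3 (since 70 = 23·3 + 1), so 3 ∤ 70.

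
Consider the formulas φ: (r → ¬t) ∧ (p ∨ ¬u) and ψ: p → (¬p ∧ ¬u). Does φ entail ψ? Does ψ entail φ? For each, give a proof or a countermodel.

(⇒) This fails. Under u = F, t = F, r = F, p = T, the left side is true but the right side is false.

(⇐) This fails. Under u = T, t = F, r = F, p = F, the left side is false but the right side is true.

Both directions fail.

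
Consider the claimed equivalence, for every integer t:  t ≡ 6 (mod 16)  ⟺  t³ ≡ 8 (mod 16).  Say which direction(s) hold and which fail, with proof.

Forward direction. Suppose t ≡ 6 (mod 16). Write t = 16j + 6. Then (16j + 6)³ = 4096j³ + 4608j² + 1728j + 216 = 16(256j³ + 288j² + 108j + 13) + 8, so t³ ≡ 8 (mod 16).

Converse. This fails: take t = 2. Then 2³ = 8 ≡ 8 (mod 16), yet 2 ≡ 2 (mod 16), not 6.

Only the forward implication holds.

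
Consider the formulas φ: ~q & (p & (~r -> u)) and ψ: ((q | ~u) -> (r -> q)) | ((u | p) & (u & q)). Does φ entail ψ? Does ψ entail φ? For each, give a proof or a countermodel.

(⇒) fails and (⇐) fails.

(⟹) This fails. Under q = F, r = T, p = T, u = F, the left side is true but the right side is false.

(⟸) This fails. Under q = F, r = F, p = F, u = F, the left side is false but the right side is true.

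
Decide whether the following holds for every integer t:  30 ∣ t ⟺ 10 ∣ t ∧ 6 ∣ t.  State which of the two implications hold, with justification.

Forward direction. If 30 ∣ t, write t = 30q. Since 30 = 3·10, t = 10·(3q), so 10 ∣ t; and since 30 = 5·6, t = 6·(5q), so 6 ∣ t.

Converse. Suppose 10 ∣ t and 6 ∣ t. Any common multiple of 10 and 6 is a multiple of their lcm; here lcm(10, 6) = 10·6/gcd(10, 6) = 60/2 = 30, so 30 ∣ t.

Both directions hold.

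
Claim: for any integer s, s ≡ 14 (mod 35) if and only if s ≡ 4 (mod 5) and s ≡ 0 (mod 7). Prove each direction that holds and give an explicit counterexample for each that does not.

Both directions hold.

[⇐] If s ≡ 4 (mod 5) and s ≡ 0 (mod 7), then by the Chinese remainder theorem s ≡ 14 (mod 35). This is exactly s ≡ 14 (mod 35).

[⇒] Suppose s ≡ 14 (mod 35); write s = 35j + 14. Since 5 ∣ 35, reducing mod 5 gives s ≡ 14 ≡ 4 (mod 5); since 7 ∣ 35, reducing mod 7 gives s ≡ 14 ≡ 0 (mod 7).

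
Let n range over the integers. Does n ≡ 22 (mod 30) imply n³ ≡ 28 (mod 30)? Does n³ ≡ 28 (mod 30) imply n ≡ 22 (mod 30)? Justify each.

Both directions hold; the statement is true.

(→) Suppose n ≡ 22 (mod 30). Write n = 30j + 22. Then (30j + 22)³ = 27000j³ + 59400j² + 43560j + 10648 = 30(900j³ + 1980j² + 1452j + 354) + 28, so n³ ≡ 28 (mod 30).

(←) Conversely, suppose n³ ≡ 28 (mod 30). The only residue r in {0, …, 29} with r³ ≡ 28 (mod 30) is r = 22, so n ≡ 22 (mod 30).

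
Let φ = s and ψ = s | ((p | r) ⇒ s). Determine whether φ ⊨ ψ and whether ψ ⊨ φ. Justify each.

The forward direction holds; the converse fails.

[⇒] Assume the antecedent. If s is true, s | ((p | r) ⇒ s) reduces to true regardless of the other variables. If s is false, the antecedent cannot hold. Either way s | ((p | r) ⇒ s) holds.

[⇐] This fails. Under s = F, p = F, r = F, the left side is false but the right side is true.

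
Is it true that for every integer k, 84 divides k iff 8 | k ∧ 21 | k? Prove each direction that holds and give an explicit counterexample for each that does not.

Only the reverse direction holds.

Forward direction. This fails: take k = 84. Certainly 84 ∣ 84, but 8 ∤ 84.

Converse. Suppose 8 ∣ k and 21 ∣ k. Any common multiple of 8 and 21 is a multiple of their lcm; here gcd(8, 21) = 1, so lcm(8, 21) = 8·21 = 168, so 168 ∣ k. Since 84 ∣ 168, it follows that 84 ∣ k.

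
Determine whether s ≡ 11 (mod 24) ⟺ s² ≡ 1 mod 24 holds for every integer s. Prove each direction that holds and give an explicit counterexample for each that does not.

Only the forward direction holds.

(⇐) This fails: take s = 1. Then 1² = 1 ≡ 1 (mod 24), yet 1 ≡ 1 (mod 24), not 11.

(⇒) Suppose s ≡ 11 (mod 24). Write s = 24j + 11. Then (24j + 11)² = 576j² + 528j + 121 = 24(24j² + 22j + 5) + 1, so s² ≡ 1 (mod 24).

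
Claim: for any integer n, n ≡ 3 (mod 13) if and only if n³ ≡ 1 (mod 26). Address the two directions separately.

(⟹) This fails: take n = 16. Then 16 ≡ 3 (mod 13), but 16³ = 4096 ≡ 14 (mod 26), not 1.

(⟸) This fails: take n = 1. Then 1³ = 1 ≡ 1 (mod 26), yet 1 ≡ 1 (mod 13), not 3.

Neither implication holds.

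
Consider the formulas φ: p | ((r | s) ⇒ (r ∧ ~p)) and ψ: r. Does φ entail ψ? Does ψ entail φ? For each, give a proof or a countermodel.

(⇒) fails; (⇐) holds.

(⟹) This fails. Under p = F, r = F, s = F, the left side is true but the right side is false.

(⟸) Assume the antecedent. If p is true, p | ((r | s) ⇒ (r ∧ ~p)) reduces to true regardless of the other variables. If p is false, the antecedent forces (p = F, r = T, s = F) or (p = F, r = T, s = T), and p | ((r | s) ⇒ (r ∧ ~p)) holds there. Either way p | ((r | s) ⇒ (r ∧ ~p)) holds.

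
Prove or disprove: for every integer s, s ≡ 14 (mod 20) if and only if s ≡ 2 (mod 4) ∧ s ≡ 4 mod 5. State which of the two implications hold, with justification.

(⇒) Suppose s ≡ 14 (mod 20); write s = 20j + 14. Since 4 ∣ 20, reducing mod 4 gives s ≡ 14 ≡ 2 (mod 4); since 5 ∣ 20, reducing mod 5 gives s ≡ 14 ≡ 4 (mod 5).

(⇐) Conversely, if s ≡ 2 (mod 4) and s ≡ 4 (mod 5), then by the Chinese remainder theorem s ≡ 14 (mod 20). This is exactly s ≡ 14 (mod 20).

Equivalent; both directions hold.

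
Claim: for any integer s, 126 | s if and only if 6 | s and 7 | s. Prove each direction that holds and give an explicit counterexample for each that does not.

[⇐] This fails: take s = 42. Both 6 ∣ 42 and 7 ∣ 42, yet 42 is not a multiple of 126 (since 42 = 0·126 + 42), so 126 ∤ 42.

[⇒] If 126 ∣ s, write s = 126q. Since 126 = 21·6, s = 6·(21q), so 6 ∣ s; and since 126 = 18·7, s = 7·(18q), so 7 ∣ s.

Only the forward implication holds.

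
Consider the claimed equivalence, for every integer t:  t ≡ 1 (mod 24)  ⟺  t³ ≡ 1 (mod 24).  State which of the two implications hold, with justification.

[⇒] Suppose t ≡ 1 (mod 24). Write t = 24j + 1. Then (24j + 1)³ = 13824j³ + 1728j² + 72j + 1 = 24(576j³ + 72j² + 3j) + 1, so t³ ≡ 1 (mod 24).

[⇐] Conversely, suppose t³ ≡ 1 (mod 24). The only residue r in {0, …, 23} with r³ ≡ 1 (mod 24) is r = 1, so t ≡ 1 (mod 24).

Both directions hold.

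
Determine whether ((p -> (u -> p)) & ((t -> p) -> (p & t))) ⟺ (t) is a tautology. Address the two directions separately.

(⇒) Assume the antecedent. If u is true, the antecedent forces (u = T, p = F, t = T) or (u = T, p = T, t = T), and t holds there. If u is false, the antecedent forces (u = F, p = F, t = T) or (u = F, p = T, t = T), and t holds there. Either way t holds.

(⇐) Assume the antecedent. If u is true, the antecedent forces (u = T, p = F, t = T) or (u = T, p = T, t = T), and the consequent holds there. If u is false, the antecedent forces (u = F, p = F, t = T) or (u = F, p = T, t = T), and the consequent holds there. Either way the consequent holds.

Both directions hold.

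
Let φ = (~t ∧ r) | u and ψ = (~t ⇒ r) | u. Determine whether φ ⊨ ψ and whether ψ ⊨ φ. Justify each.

Forward direction. Assume the antecedent. If u is true, (~t ⇒ r) | u reduces to true regardless of the other variables. If u is false, the antecedent forces (t = F, u = F, r = T), and (~t ⇒ r) | u holds there. Either way (~t ⇒ r) | u holds.

Converse. This fails. Under t = T, u = F, r = F, the left side is false but the right side is true.

Only the forward direction holds.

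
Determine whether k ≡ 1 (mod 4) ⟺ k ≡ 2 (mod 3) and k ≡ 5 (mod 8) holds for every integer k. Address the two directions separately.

Forward direction. This fails: k = 1 gives 1 ≡ 1 (mod 4) but 1 ≡ 1 (mod 3), so the conjunction on the right does not hold.

Converse. If k ≡ 2 (mod 3) and k ≡ 5 (mod 8), then by the Chinese remainder theorem k ≡ 5 (mod 24). Since 5 ≡ 1 (mod 4) and 4 ∣ 24, we get k ≡ 1 (mod 4).

The forward direction fails; the converse holds.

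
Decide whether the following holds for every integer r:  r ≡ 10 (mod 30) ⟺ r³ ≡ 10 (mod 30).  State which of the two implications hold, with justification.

Forward direction. Suppose r ≡ 10 (mod 30). Write r = 30j + 10. Then (30j + 10)³ = 27000j³ + 27000j² + 9000j + 1000 = 30(900j³ + 900j² + 300j + 33) + 10, so r³ ≡ 10 (mod 30).

Converse. Suppose r³ ≡ 10 (mod 30). The only residue r in {0, …, 29} with r³ ≡ 10 (mod 30) is r = 10, so r ≡ 10 (mod 30).

Both directions hold.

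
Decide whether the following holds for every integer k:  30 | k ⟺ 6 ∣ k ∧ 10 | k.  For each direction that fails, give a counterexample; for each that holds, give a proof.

(⟹) If 30 ∣ k, write k = 30q. Since 30 = 5·6, k = 6·(5q), so 6 ∣ k; and since 30 = 3·10, k = 10·(3q), so 10 ∣ k.

(⟸) Suppose 6 ∣ k and 10 ∣ k. Any common multiple of 6 and 10 is a multiple of their lcm; here lcm(6, 10) = 6·10/gcd(6, 10) = 60/2 = 30, so 30 ∣ k.

Both implications hold.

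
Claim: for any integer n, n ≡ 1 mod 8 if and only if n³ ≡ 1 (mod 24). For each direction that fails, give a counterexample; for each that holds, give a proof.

(→) This fails: take n = 9. Then 9 ≡ 1 (mod 8), but 9³ = 729 ≡ 9 (mod 24), not 1.

(←) Conversely, the residues r modulo 24 with r³ ≡ 1 (mod 24) are exactly {1}, and each is ≡ 1 (mod 8).

Only the converse holds.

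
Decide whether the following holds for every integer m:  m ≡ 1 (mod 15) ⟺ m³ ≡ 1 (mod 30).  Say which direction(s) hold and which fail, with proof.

(⇒) fails; (⇐) holds.

(⟹) This fails: take m = 16. Then 16 ≡ 1 (mod 15), but 16³ = 4096 ≡ 16 (mod 30), not 1.

(⟸) Conversely, the residues r modulo 30 with r³ ≡ 1 (mod 30) are exactly {1}, and each is ≡ 1 (mod 15).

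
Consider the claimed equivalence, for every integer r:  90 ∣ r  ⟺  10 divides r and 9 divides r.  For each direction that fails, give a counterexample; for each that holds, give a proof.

(⇒) If 90 ∣ r, write r = 90q. Since 90 = 9·10, r = 10·(9q), so 10 ∣ r; and since 90 = 10·9, r = 9·(10q), so 9 ∣ r.

(⇐) Suppose 10 ∣ r and 9 ∣ r. Any common multiple of 10 and 9 is a multiple of their lcm; here gcd(10, 9) = 1, so lcm(10, 9) = 10·9 = 90, so 90 ∣ r.

Both directions hold; the statement is true.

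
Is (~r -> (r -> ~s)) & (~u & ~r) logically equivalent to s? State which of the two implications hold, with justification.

(⇒) fails and (⇐) fails.

(⟹) This fails. Under s = F, u = F, r = F, the left side is true but the right side is false.

(⟸) This fails. Under s = T, u = T, r = F, the left side is false but the right side is true.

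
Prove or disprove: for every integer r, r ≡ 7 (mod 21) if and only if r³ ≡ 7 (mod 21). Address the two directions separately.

Both directions hold.

(→) Suppose r ≡ 7 (mod 21). Write r = 21j + 7. Then (21j + 7)³ = 9261j³ + 9261j² + 3087j + 343 = 21(441j³ + 441j² + 147j + 16) + 7, so r³ ≡ 7 (mod 21).

(←) Conversely, suppose r³ ≡ 7 (mod 21). The only residue r in {0, …, 20} with r³ ≡ 7 (mod 21) is r = 7, so r ≡ 7 (mod 21).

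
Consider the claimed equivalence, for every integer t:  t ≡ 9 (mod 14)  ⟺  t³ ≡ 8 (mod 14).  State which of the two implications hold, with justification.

Forward direction. This fails: take t = 9. Then 9 ≡ 9 (mod 14), but 9³ = 729 ≡ 1 (mod 14), not 8.

Converse. This fails: take t = 2. Then 2³ = 8 ≡ 8 (mod 14), yet 2 ≡ 2 (mod 14), not 9.

Both directions fail.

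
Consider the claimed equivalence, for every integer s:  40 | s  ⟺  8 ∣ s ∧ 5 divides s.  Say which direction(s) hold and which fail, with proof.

(→) If 40 ∣ s, write s = 40q. Since 40 = 5·8, s = 8·(5q), so 8 ∣ s; and since 40 = 8·5, s = 5·(8q), so 5 ∣ s.

(←) Suppose 8 ∣ s and 5 ∣ s. Any common multiple of 8 and 5 is a multiple of their lcm; here gcd(8, 5) = 1, so lcm(8, 5) = 8·5 = 40, so 40 ∣ s.

The biconditional holds.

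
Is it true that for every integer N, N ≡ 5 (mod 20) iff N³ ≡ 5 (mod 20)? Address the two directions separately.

(⇒) Suppose N ≡ 5 (mod 20). Write N = 20j + 5. Then (20j + 5)³ = 8000j³ + 6000j² + 1500j + 125 = 20(400j³ + 300j² + 75j + 6) + 5, so N³ ≡ 5 (mod 20).

(⇐) Conversely, suppose N³ ≡ 5 (mod 20). The only residue r in {0, …, 19} with r³ ≡ 5 (mod 20) is r = 5, so N ≡ 5 (mod 20).

Both directions hold.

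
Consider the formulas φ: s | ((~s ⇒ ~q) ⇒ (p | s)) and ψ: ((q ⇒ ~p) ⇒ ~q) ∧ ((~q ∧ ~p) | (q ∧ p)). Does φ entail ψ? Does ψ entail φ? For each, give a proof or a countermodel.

(→) This fails. Under q = T, s = F, p = F, the left side is true but the right side is false.

(←) This fails. Under q = F, s = F, p = F, the left side is false but the right side is true.

(⇒) fails and (⇐) fails.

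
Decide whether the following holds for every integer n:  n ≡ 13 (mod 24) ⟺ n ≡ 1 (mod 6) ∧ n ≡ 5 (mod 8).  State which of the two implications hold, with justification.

The biconditional holds.

(→) Suppose n ≡ 13 (mod 24); write n = 24j + 13. Since 6 ∣ 24, reducing mod 6 gives n ≡ 13 ≡ 1 (mod 6); since 8 ∣ 24, reducing mod 8 gives n ≡ 13 ≡ 5 (mod 8).

(←) Conversely, if n ≡ 1 (mod 6) and n ≡ 5 (mod 8), then by the Chinese remainder theorem n ≡ 13 (mod 24). This is exactly n ≡ 13 (mod 24).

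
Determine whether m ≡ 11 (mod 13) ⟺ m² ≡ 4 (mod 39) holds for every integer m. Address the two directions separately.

[⇒] This fails: take m = 24. Then 24 ≡ 11 (mod 13), but 24² = 576 ≡ 30 (mod 39), not 4.

[⇐] This fails: take m = 2. Then 2² = 4 ≡ 4 (mod 39), yet 2 ≡ 2 (mod 13), not 11.

Neither direction holds.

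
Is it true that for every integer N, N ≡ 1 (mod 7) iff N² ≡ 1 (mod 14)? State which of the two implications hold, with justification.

[⇒] This fails: take N = 8. Then 8 ≡ 1 (mod 7), but 8² = 64 ≡ 8 (mod 14), not 1.

[⇐] This fails: take N = 13. Then 13² = 169 ≡ 1 (mod 14), yet 13 ≡ 6 (mod 7), not 1.

Both directions fail.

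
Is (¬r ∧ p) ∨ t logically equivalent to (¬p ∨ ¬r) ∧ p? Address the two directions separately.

Not equivalent: only (⇐) holds.

(⇒) This fails. Under t = T, r = F, p = F, the left side is true but the right side is false.

(⇐) Assume the antecedent. If t is true, (¬r ∧ p) ∨ t reduces to true regardless of the other variables. If t is false, the antecedent forces (t = F, r = F, p = T), and (¬r ∧ p) ∨ t holds there. Either way (¬r ∧ p) ∨ t holds.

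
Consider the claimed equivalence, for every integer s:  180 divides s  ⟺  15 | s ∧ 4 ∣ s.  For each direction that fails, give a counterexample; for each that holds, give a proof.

(⇒) If 180 ∣ s, write s = 180q. Since 180 = 12·15, s = 15·(12q), so 15 ∣ s; and since 180 = 45·4, s = 4·(45q), so 4 ∣ s.

(⇐) This fails: take s = 60. Both 15 ∣ 60 and 4 ∣ 60, yet 60 is not a multiple of 180 (since 60 = 0·180 + 60), so 180 ∤ 60.

(⇒) holds; (⇐) fails.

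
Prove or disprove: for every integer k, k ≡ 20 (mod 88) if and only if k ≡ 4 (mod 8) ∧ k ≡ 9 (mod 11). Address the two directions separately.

The biconditional holds.

Forward direction. Suppose k ≡ 20 (mod 88); write k = 88j + 20. Since 8 ∣ 88, reducing mod 8 gives k ≡ 20 ≡ 4 (mod 8); since 11 ∣ 88, reducing mod 11 gives k ≡ 20 ≡ 9 (mod 11).

Converse. If k ≡ 4 (mod 8) and k ≡ 9 (mod 11), then by the Chinese remainder theorem k ≡ 20 (mod 88). This is exactly k ≡ 20 (mod 88).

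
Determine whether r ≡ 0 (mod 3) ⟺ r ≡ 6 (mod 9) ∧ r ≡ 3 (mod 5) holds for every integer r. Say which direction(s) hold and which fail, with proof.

(⇒) This fails: r = 0 gives 0 ≡ 0 (mod 3) but 0 ≡ 0 (mod 9), so the conjunction on the right does not hold.

(⇐) Conversely, if r ≡ 6 (mod 9) and r ≡ 3 (mod 5), then by the Chinese remainder theorem r ≡ 33 (mod 45). Since 33 ≡ 0 (mod 3) and 3 ∣ 45, we get r ≡ 0 (mod 3).

The forward direction fails; the converse holds.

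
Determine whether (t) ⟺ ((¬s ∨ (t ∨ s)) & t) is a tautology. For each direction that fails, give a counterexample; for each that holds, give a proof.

[⇐] Assume the antecedent. If t is true, t reduces to true regardless of the other variables. If t is false, the antecedent cannot hold. Either way t holds.

[⇒] Assume the antecedent. If t is true, (¬s ∨ (t ∨ s)) & t reduces to true regardless of the other variables. If t is false, the antecedent cannot hold. Either way (¬s ∨ (t ∨ s)) & t holds.

Equivalent; both directions hold.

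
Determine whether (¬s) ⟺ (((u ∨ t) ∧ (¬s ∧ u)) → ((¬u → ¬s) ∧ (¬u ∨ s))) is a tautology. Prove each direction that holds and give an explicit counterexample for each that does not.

Both directions fail.

(⇒) This fails. Under s = F, t = F, u = T, the left side is true but the right side is false.

(⇐) This fails. Under s = T, t = F, u = F, the left side is false but the right side is true.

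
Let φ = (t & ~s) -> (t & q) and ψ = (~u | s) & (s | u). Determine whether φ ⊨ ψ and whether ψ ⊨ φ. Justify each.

(⟹) This fails. Under t = F, s = F, u = F, q = F, the left side is true but the right side is false.

(⟸) Assume the antecedent. If s is true, (t & ~s) -> (t & q) reduces to true regardless of the other variables. If s is false, the antecedent cannot hold. Either way (t & ~s) -> (t & q) holds.

The forward direction fails; the converse holds.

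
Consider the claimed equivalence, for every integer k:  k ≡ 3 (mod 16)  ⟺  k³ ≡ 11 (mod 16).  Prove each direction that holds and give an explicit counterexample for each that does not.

Forward direction. Suppose k ≡ 3 (mod 16). Write k = 16j + 3. Then (16j + 3)³ = 4096j³ + 2304j² + 432j + 27 = 16(256j³ + 144j² + 27j + 1) + 11, so k³ ≡ 11 (mod 16).

Converse. Suppose k³ ≡ 11 (mod 16). The only residue r in {0, …, 15} with r³ ≡ 11 (mod 16) is r = 3, so k ≡ 3 (mod 16).

Equivalent; both directions hold.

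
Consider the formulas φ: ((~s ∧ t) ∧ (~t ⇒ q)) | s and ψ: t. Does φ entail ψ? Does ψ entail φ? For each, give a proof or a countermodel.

Only the reverse direction holds.

[⇒] This fails. Under s = T, t = F, q = F, the left side is true but the right side is false.

[⇐] Assume the antecedent. If s is true, ((~s ∧ t) ∧ (~t ⇒ q)) | s reduces to true regardless of the other variables. If s is false, the antecedent forces (s = F, t = T, q = F) or (s = F, t = T, q = T), and ((~s ∧ t) ∧ (~t ⇒ q)) | s holds there. Either way ((~s ∧ t) ∧ (~t ⇒ q)) | s holds.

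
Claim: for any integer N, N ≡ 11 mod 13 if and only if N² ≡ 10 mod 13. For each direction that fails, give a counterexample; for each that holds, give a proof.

(⇒) fails and (⇐) fails.

(⟹) This fails: take N = 11. Then 11 ≡ 11 (mod 13), but 11² = 121 ≡ 4 (mod 13), not 10.

(⟸) This fails: take N = 6. Then 6² = 36 ≡ 10 (mod 13), yet 6 ≡ 6 (mod 13), not 11.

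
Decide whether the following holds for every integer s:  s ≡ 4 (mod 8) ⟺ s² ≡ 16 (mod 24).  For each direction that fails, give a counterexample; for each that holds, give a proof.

[⇒] This fails: take s = 12. Then 12 ≡ 4 (mod 8), but 12² = 144 ≡ 0 (mod 24), not 16.

[⇐] This fails: take s = 8. Then 8² = 64 ≡ 16 (mod 24), yet 8 ≡ 0 (mod 8), not 4.

Neither implication holds.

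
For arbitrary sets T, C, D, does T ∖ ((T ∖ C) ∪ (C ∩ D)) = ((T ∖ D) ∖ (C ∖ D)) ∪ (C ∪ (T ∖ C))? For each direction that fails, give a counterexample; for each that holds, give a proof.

The sets are not equal: only the forward inclusion holds.

(⊇) This inclusion fails. Take T = {1}, C = ∅, D = ∅; then 1 ∈ ((T ∖ D) ∖ (C ∖ D)) ∪ (C ∪ (T ∖ C)) but 1 ∉ T ∖ ((T ∖ C) ∪ (C ∩ D)).

(⊆) Let x ∈ T ∖ ((T ∖ C) ∪ (C ∩ D)). Then x ∈ T ∩ C and x ∉ D, from which x ∈ ((T ∖ D) ∖ (C ∖ D)) ∪ (C ∪ (T ∖ C)).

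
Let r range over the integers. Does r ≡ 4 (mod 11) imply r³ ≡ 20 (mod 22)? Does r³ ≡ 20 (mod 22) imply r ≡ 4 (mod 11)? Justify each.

(⇒) This fails: take r = 15. Then 15 ≡ 4 (mod 11), but 15³ = 3375 ≡ 9 (mod 22), not 20.

(⇐) Conversely, the residues r modulo 22 with r³ ≡ 20 (mod 22) are exactly {4}, and each is ≡ 4 (mod 11).

The forward direction fails; the converse holds.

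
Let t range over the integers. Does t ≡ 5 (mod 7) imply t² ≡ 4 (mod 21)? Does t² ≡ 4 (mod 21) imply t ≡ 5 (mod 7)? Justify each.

[⇒] This fails: take t = 12. Then 12 ≡ 5 (mod 7), but 12² = 144 ≡ 18 (mod 21), not 4.

[⇐] This fails: take t = 2. Then 2² = 4 ≡ 4 (mod 21), yet 2 ≡ 2 (mod 7), not 5.

Both directions fail.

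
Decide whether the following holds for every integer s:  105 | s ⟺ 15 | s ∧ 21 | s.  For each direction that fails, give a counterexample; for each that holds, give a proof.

Both implications hold.

Forward direction. If 105 ∣ s, write s = 105q. Since 105 = 7·15, s = 15·(7q), so 15 ∣ s; and since 105 = 5·21, s = 21·(5q), so 21 ∣ s.

Converse. Suppose 15 ∣ s and 21 ∣ s. Any common multiple of 15 and 21 is a multiple of their lcm; here lcm(15, 21) = 15·21/gcd(15, 21) = 315/3 = 105, so 105 ∣ s.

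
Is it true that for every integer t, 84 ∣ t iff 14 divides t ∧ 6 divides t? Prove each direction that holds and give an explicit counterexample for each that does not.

The forward direction holds; the converse fails.

(→) If 84 ∣ t, write t = 84q. Since 84 = 6·14, t = 14·(6q), so 14 ∣ t; and since 84 = 14·6, t = 6·(14q), so 6 ∣ t.

(←) This fails: take t = 42. Both 14 ∣ 42 and 6 ∣ 42, yet 42 is not a multiple of 84 (since 42 = 0·84 + 42), so 84 ∤ 42.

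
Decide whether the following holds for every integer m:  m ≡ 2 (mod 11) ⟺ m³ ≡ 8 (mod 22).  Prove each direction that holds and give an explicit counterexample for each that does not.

Only the converse holds.

Forward direction. This fails: take m = 13. Then 13 ≡ 2 (mod 11), but 13³ = 2197 ≡ 19 (mod 22), not 8.

Converse. The residues r modulo 22 with r³ ≡ 8 (mod 22) are exactly {2}, and each is ≡ 2 (mod 11).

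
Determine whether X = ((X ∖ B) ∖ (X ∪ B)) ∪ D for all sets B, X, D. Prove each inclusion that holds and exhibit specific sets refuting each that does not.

Forward inclusion. This inclusion fails. Take B = ∅, X = {1}, D = ∅; then 1 ∈ X but 1 ∉ ((X ∖ B) ∖ (X ∪ B)) ∪ D.

Reverse inclusion. This inclusion fails. Take B = ∅, X = ∅, D = {1}; then 1 ∈ ((X ∖ B) ∖ (X ∪ B)) ∪ D but 1 ∉ X.

Neither inclusion holds.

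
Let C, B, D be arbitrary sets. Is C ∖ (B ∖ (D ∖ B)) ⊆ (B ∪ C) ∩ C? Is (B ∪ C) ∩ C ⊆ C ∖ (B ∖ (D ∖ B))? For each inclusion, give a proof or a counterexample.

Forward inclusion. Let x ∈ C ∖ (B ∖ (D ∖ B)). Then either x ∈ C and x ∉ B, D; or x ∈ C ∩ D and x ∉ B. In each case x ∈ (B ∪ C) ∩ C, so C ∖ (B ∖ (D ∖ B)) ⊆ (B ∪ C) ∩ C.

Reverse inclusion. This inclusion fails. Take C = {1}, B = {1}, D = ∅; then 1 ∈ (B ∪ C) ∩ C but 1 ∉ C ∖ (B ∖ (D ∖ B)).

The sets are not equal: only the forward inclusion holds.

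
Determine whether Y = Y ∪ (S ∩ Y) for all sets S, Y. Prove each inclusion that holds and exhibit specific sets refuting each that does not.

(⟹) Let x ∈ Y. Then either x ∈ Y and x ∉ S; or x ∈ S ∩ Y. In each case x ∈ Y ∪ (S ∩ Y), so Y ⊆ Y ∪ (S ∩ Y).

(⟸) Let x ∈ Y ∪ (S ∩ Y). Then either x ∈ Y and x ∉ S; or x ∈ S ∩ Y. In each case x ∈ Y, so Y ∪ (S ∩ Y) ⊆ Y.

Both inclusions hold.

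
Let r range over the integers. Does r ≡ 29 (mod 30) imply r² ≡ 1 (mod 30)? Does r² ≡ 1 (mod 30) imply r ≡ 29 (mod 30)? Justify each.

The forward direction holds; the converse fails.

Forward direction. Suppose r ≡ 29 (mod 30). Write r = 30j + 29. Then (30j + 29)² = 900j² + 1740j + 841 = 30(30j² + 58j + 28) + 1, so r² ≡ 1 (mod 30).

Converse. This fails: take r = 1. Then 1² = 1 ≡ 1 (mod 30), yet 1 ≡ 1 (mod 30), not 29.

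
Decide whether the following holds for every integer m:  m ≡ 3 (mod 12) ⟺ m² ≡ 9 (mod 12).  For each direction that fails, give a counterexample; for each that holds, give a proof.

(⟹) Suppose m ≡ 3 (mod 12). Write m = 12j + 3. Then (12j + 3)² = 144j² + 72j + 9 = 12(12j² + 6j) + 9, so m² ≡ 9 (mod 12).

(⟸) This fails: take m = 9. Then 9² = 81 ≡ 9 (mod 12), yet 9 ≡ 9 (mod 12), not 3.

Not equivalent: only (⇒) holds.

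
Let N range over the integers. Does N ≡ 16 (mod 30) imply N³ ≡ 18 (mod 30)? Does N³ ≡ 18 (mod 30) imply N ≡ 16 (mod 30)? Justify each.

Neither implication holds.

(⟹) This fails: take N = 16. Then 16 ≡ 16 (mod 30), but 16³ = 4096 ≡ 16 (mod 30), not 18.

(⟸) This fails: take N = 12. Then 12³ = 1728 ≡ 18 (mod 30), yet 12 ≡ 12 (mod 30), not 16.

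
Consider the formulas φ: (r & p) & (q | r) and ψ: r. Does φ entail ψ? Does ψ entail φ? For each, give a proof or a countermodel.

Not equivalent: only (⇒) holds.

(⇒) Assume the antecedent. If q is true, the antecedent forces (q = T, r = T, p = T), and r holds there. If q is false, the antecedent forces (q = F, r = T, p = T), and r holds there. Either way r holds.

(⇐) This fails. Under q = F, r = T, p = F, the left side is false but the right side is true.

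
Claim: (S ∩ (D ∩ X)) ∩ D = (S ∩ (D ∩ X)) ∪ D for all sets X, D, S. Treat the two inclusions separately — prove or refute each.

Only the forward inclusion holds.

Forward inclusion. Let x ∈ (S ∩ (D ∩ X)) ∩ D. Then x ∈ X ∩ D ∩ S, from which x ∈ (S ∩ (D ∩ X)) ∪ D.

Reverse inclusion. This inclusion fails. Take X = ∅, D = {1}, S = ∅; then 1 ∈ (S ∩ (D ∩ X)) ∪ D but 1 ∉ (S ∩ (D ∩ X)) ∩ D.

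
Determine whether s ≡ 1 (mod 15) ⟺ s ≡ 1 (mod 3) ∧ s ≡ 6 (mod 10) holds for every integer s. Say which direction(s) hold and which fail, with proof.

(⇒) fails; (⇐) holds.

[⇒] This fails: s = 1 gives 1 ≡ 1 (mod 15) but 1 ≡ 1 (mod 10), so the conjunction on the right does not hold.

[⇐] Conversely, if s ≡ 1 (mod 3) and s ≡ 6 (mod 10), then by the Chinese remainder theorem s ≡ 16 (mod 30). Since 16 ≡ 1 (mod 15) and 15 ∣ 30, we get s ≡ 1 (mod 15).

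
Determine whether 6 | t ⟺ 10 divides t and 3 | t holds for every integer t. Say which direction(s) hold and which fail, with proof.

(→) This fails: take t = 6. Certainly 6 ∣ 6, but 10 ∤ 6.

(←) Suppose 10 ∣ t and 3 ∣ t. Any common multiple of 10 and 3 is a multiple of their lcm; here gcd(10, 3) = 1, so lcm(10, 3) = 10·3 = 30, so 30 ∣ t. Since 6 ∣ 30, it follows that 6 ∣ t.

Only the converse holds.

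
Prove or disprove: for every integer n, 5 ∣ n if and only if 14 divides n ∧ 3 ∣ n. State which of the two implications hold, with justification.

[⇒] This fails: take n = 5. Certainly 5 ∣ 5, but 14 ∤ 5.

[⇐] This fails: take n = 42. Both 14 ∣ 42 and 3 ∣ 42, yet 42 is not a multiple of 5 (since 42 = 8·5 + 2), so 5 ∤ 42.

Both directions fail.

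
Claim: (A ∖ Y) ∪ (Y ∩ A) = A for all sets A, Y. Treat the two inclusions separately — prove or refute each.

The two sets are equal.

(⟹) Let x ∈ (A ∖ Y) ∪ (Y ∩ A). Then either x ∈ A and x ∉ Y; or x ∈ A ∩ Y. In each case x ∈ A, so (A ∖ Y) ∪ (Y ∩ A) ⊆ A.

(⟸) Let x ∈ A. Then either x ∈ A and x ∉ Y; or x ∈ A ∩ Y. In each case x ∈ (A ∖ Y) ∪ (Y ∩ A), so A ⊆ (A ∖ Y) ∪ (Y ∩ A).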